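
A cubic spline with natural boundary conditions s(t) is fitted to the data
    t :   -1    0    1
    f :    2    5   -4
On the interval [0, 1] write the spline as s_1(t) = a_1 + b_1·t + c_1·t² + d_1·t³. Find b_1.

Put M_i = s'' at the i-th knot. Here h = (1, 1) and Δ = (3, -9), so the interior equations h_(i-1)·M_(i-1) + 2(h_(i-1)+h_i)·M_i + h_i·M_(i+1) = 6(Δ_i − Δ_(i-1)) read
  1·M_0 + 4·M_1 + 1·M_2 = 6(Δ_1 - Δ_0) = -72
Natural end conditions: M_0 = M_2 = 0.
Solving the tridiagonal system: M_0 = 0, M_1 = -18, M_2 = 0.
On [0, 1], with s_1(t) = a_1 + b_1·t + c_1·t² + d_1·t³: c_1 = M_1/2 = -9, d_1 = (M_2 - M_1)/(6h_1) = 3, b_1 = Δ_1 - h_1(2M_1 + M_2)/6 = -3.

-3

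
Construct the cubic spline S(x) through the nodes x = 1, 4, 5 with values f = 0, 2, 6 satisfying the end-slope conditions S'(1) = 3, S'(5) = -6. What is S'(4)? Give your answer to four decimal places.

Let M_i = S''(x_i). Step sizes h_i = 3, 1; slopes of the chords Δ_i = (y_(i+1) - y_i)/h_i = 2/3, 4.
  3·M_0 + 8·M_1 + 1·M_2 = 6(Δ_1 - Δ_0) = 20
Clamped end conditions give two more equations: 2h_0·M_0 + h_0·M_1 = 6(Δ_0 - S'(1)) = -14 and h_1·M_1 + 2h_1·M_2 = 6(S'(5) - Δ_1) = -60.
Solving the tridiagonal system: M_0 = -85/12, M_1 = 19/2, M_2 = -139/4.
On [4, 5], S'(x) = b_1 + 2c_1·(x - 4) + 3d_1·(x - 4)² with b_1 = Δ_1 - h_1(2M_1 + M_2)/6 = 53/8, c_1 = M_1/2 = 19/4, d_1 = (M_2 - M_1)/(6h_1) = -59/8. So S'(4) = 53/8.

6.6250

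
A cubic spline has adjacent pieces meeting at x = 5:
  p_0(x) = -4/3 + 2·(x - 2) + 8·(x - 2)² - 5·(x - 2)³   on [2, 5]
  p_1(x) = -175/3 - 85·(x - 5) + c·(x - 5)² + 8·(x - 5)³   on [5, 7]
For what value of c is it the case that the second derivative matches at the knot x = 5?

p_0''(x) = 16 - 30·(x - 2), so p_0''(5) = -74. On the right, p_1''(5) = 2c, so c = -37.

-37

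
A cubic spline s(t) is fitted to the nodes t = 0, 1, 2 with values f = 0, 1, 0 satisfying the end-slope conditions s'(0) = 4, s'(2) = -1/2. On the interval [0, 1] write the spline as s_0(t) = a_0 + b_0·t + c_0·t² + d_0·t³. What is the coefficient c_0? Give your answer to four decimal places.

-4.1250

Let M_i = s''(x_i). Step sizes h_i = 1, 1; slopes of the chords Δ_i = (y_(i+1) - y_i)/h_i = 1, -1.
  1·M_0 + 4·M_1 + 1·M_2 = 6(Δ_1 - Δ_0) = -12
Clamped end conditions give two more equations: 2h_0·M_0 + h_0·M_1 = 6(Δ_0 - s'(0)) = -18 and h_1·M_1 + 2h_1·M_2 = 6(s'(2) - Δ_1) = 3.
Solving the tridiagonal system: M_0 = -33/4, M_1 = -3/2, M_2 = 9/4.
On [0, 1], with s_0(t) = a_0 + b_0·t + c_0·t² + d_0·t³: c_0 = M_0/2 = -33/8, d_0 = (M_1 - M_0)/(6h_0) = 9/8, b_0 = Δ_0 - h_0(2M_0 + M_1)/6 = 4.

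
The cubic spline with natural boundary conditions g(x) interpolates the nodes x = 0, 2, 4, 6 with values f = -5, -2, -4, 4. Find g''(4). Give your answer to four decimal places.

Let m_i = g''(x_i). Step sizes h_i = 2, 2, 2; slopes of the chords Δ_i = (y_(i+1) - y_i)/h_i = 3/2, -1, 4.
  2·m_0 + 8·m_1 + 2·m_2 = 6(Δ_1 - Δ_0) = -15
  2·m_1 + 8·m_2 + 2·m_3 = 6(Δ_2 - Δ_1) = 30
Natural end conditions: m_0 = m_3 = 0.
Hence m_0 = 0, m_1 = -3, m_2 = 9/2, m_3 = 0.

4.5000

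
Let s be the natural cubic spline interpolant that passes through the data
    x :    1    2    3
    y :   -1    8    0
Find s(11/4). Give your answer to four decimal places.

2.9961

With M_i denoting the second derivative at x_i, h_i = 1, 1, and Δ_i = (y_(i+1) − y_i)/h_i = 9, -8:
  1·M_0 + 4·M_1 + 1·M_2 = 6(Δ_1 - Δ_0) = -102
Natural end conditions: M_0 = M_2 = 0.
Forward elimination and back-substitution give M_0 = 0, M_1 = -51/2, M_2 = 0.
On [2, 3], s(x) = 8 + 1/2·(x - 2) - 51/4·(x - 2)² + 17/4·(x - 2)³.
With (x - 2) = 3/4: s(11/4) = 767/256.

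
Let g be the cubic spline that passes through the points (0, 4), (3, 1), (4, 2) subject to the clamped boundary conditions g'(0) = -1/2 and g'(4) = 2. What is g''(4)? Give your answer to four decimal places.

With σ_i denoting the second derivative at x_i, h_i = 3, 1, and Δ_i = (y_(i+1) − y_i)/h_i = -1, 1:
  3·σ_0 + 8·σ_1 + 1·σ_2 = 6(Δ_1 - Δ_0) = 12
Clamped end conditions give two more equations: 2h_0·σ_0 + h_0·σ_1 = 6(Δ_0 - g'(0)) = -3 and h_1·σ_1 + 2h_1·σ_2 = 6(g'(4) - Δ_1) = 6.
Solving: σ_0 = -11/8, σ_1 = 7/4, σ_2 = 17/8.

2.1250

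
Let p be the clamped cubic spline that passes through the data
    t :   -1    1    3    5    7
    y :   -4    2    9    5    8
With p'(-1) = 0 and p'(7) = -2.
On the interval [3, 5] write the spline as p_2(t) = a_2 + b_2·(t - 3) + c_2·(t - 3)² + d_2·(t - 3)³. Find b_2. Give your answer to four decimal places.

-0.1429

Put σ_i = p'' at the i-th knot. Here h = (2, 2, 2, 2) and Δ = (3, 7/2, -2, 3/2), so the interior equations h_(i-1)·σ_(i-1) + 2(h_(i-1)+h_i)·σ_i + h_i·σ_(i+1) = 6(Δ_i − Δ_(i-1)) read
  2·σ_0 + 8·σ_1 + 2·σ_2 = 6(Δ_1 - Δ_0) = 3
  2·σ_1 + 8·σ_2 + 2·σ_3 = 6(Δ_2 - Δ_1) = -33
  2·σ_2 + 8·σ_3 + 2·σ_4 = 6(Δ_3 - Δ_2) = 21
Clamped end conditions give two more equations: 2h_0·σ_0 + h_0·σ_1 = 6(Δ_0 - p'(-1)) = 18 and h_3·σ_3 + 2h_3·σ_4 = 6(p'(7) - Δ_3) = -21.
Hence σ_0 = 229/56, σ_1 = 23/28, σ_2 = -47/8, σ_3 = 173/28, σ_4 = -467/56.
On [3, 5], with p_2(t) = a_2 + b_2·(t - 3) + c_2·(t - 3)² + d_2·(t - 3)³: c_2 = σ_2/2 = -47/16, d_2 = (σ_3 - σ_2)/(6h_2) = 225/224, b_2 = Δ_2 - h_2(2σ_2 + σ_3)/6 = -1/7.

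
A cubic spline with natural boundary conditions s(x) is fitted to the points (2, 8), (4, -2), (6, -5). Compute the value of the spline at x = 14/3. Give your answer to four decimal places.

-3.6481

With M_i denoting the second derivative at x_i, h_i = 2, 2, and Δ_i = (y_(i+1) − y_i)/h_i = -5, -3/2:
  2·M_0 + 8·M_1 + 2·M_2 = 6(Δ_1 - Δ_0) = 21
Natural end conditions: M_0 = M_2 = 0.
Forward elimination and back-substitution give M_0 = 0, M_1 = 21/8, M_2 = 0.
On [4, 6], s(x) = -2 - 13/4·(x - 4) + 21/16·(x - 4)² - 7/32·(x - 4)³.
With (x - 4) = 2/3: s(14/3) = -197/54.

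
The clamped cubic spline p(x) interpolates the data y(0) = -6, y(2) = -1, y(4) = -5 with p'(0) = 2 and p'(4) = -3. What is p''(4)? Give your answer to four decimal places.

0.6250

Write σ_i for p''(x_i). With h_i = 2, 2 and divided differences Δ_i = 5/2, -2, the continuity of p' gives the tridiagonal system
  2·σ_0 + 8·σ_1 + 2·σ_2 = 6(Δ_1 - Δ_0) = -27
Clamped end conditions give two more equations: 2h_0·σ_0 + h_0·σ_1 = 6(Δ_0 - p'(0)) = 3 and h_1·σ_1 + 2h_1·σ_2 = 6(p'(4) - Δ_1) = -6.
Hence σ_0 = 23/8, σ_1 = -17/4, σ_2 = 5/8.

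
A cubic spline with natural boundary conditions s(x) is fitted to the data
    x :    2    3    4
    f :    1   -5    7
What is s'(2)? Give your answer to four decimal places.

Let M_i = s''(x_i). Step sizes h_i = 1, 1; slopes of the chords Δ_i = (y_(i+1) - y_i)/h_i = -6, 12.
  1·M_0 + 4·M_1 + 1·M_2 = 6(Δ_1 - Δ_0) = 108
Natural end conditions: M_0 = M_2 = 0.
Solving: M_0 = 0, M_1 = 27, M_2 = 0.
On [2, 3], s'(x) = b_0 + 2c_0·(x - 2) + 3d_0·(x - 2)² with b_0 = Δ_0 - h_0(2M_0 + M_1)/6 = -21/2, c_0 = M_0/2 = 0, d_0 = (M_1 - M_0)/(6h_0) = 9/2. So s'(2) = -21/2.

-10.5000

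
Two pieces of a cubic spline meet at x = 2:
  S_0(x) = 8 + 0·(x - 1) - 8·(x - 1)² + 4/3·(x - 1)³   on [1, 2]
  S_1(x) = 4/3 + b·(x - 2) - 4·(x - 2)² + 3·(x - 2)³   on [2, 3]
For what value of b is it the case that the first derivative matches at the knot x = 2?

S_0'(x) = 0 - 16·(x - 1) + 4·(x - 1)², so S_0'(2) = -12. On the right, S_1'(2) = b, so b = -12.

-12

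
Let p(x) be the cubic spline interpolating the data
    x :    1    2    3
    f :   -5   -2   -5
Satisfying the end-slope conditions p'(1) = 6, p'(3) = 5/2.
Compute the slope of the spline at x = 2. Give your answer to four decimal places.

Let M_i = p''(x_i). Step sizes h_i = 1, 1; slopes of the chords Δ_i = (y_(i+1) - y_i)/h_i = 3, -3.
  1·M_0 + 4·M_1 + 1·M_2 = 6(Δ_1 - Δ_0) = -36
Clamped end conditions give two more equations: 2h_0·M_0 + h_0·M_1 = 6(Δ_0 - p'(1)) = -18 and h_1·M_1 + 2h_1·M_2 = 6(p'(3) - Δ_1) = 33.
Solving: M_0 = -7/4, M_1 = -29/2, M_2 = 95/4.
On [2, 3], p'(x) = b_1 + 2c_1·(x - 2) + 3d_1·(x - 2)² with b_1 = Δ_1 - h_1(2M_1 + M_2)/6 = -17/8, c_1 = M_1/2 = -29/4, d_1 = (M_2 - M_1)/(6h_1) = 51/8. So p'(2) = -17/8.

-2.1250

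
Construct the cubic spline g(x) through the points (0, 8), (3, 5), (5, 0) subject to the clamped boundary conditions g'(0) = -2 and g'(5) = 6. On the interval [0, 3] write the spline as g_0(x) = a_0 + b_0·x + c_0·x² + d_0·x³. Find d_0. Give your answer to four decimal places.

Let M_i = g''(x_i). Step sizes h_i = 3, 2; slopes of the chords Δ_i = (y_(i+1) - y_i)/h_i = -1, -5/2.
  3·M_0 + 10·M_1 + 2·M_2 = 6(Δ_1 - Δ_0) = -9
Clamped end conditions give two more equations: 2h_0·M_0 + h_0·M_1 = 6(Δ_0 - g'(0)) = 6 and h_1·M_1 + 2h_1·M_2 = 6(g'(5) - Δ_1) = 51.
Forward elimination and back-substitution give M_0 = 7/2, M_1 = -5, M_2 = 61/4.
On [0, 3], with g_0(x) = a_0 + b_0·x + c_0·x² + d_0·x³: c_0 = M_0/2 = 7/4, d_0 = (M_1 - M_0)/(6h_0) = -17/36, b_0 = Δ_0 - h_0(2M_0 + M_1)/6 = -2.

-0.4722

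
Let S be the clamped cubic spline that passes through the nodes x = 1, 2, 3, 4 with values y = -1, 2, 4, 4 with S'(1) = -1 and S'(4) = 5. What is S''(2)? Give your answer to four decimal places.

Write M_i for S''(x_i). With h_i = 1, 1, 1 and divided differences Δ_i = 3, 2, 0, the continuity of S' gives the tridiagonal system
  1·M_0 + 4·M_1 + 1·M_2 = 6(Δ_1 - Δ_0) = -6
  1·M_1 + 4·M_2 + 1·M_3 = 6(Δ_2 - Δ_1) = -12
Clamped end conditions give two more equations: 2h_0·M_0 + h_0·M_1 = 6(Δ_0 - S'(1)) = 24 and h_2·M_2 + 2h_2·M_3 = 6(S'(4) - Δ_2) = 30.
Solving the tridiagonal system: M_0 = 68/5, M_1 = -16/5, M_2 = -34/5, M_3 = 92/5.

-3.2000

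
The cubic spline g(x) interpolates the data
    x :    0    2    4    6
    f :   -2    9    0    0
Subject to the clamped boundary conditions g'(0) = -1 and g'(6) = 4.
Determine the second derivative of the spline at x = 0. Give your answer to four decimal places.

Put M_i = g'' at the i-th knot. Here h = (2, 2, 2) and Δ = (11/2, -9/2, 0), so the interior equations h_(i-1)·M_(i-1) + 2(h_(i-1)+h_i)·M_i + h_i·M_(i+1) = 6(Δ_i − Δ_(i-1)) read
  2·M_0 + 8·M_1 + 2·M_2 = 6(Δ_1 - Δ_0) = -60
  2·M_1 + 8·M_2 + 2·M_3 = 6(Δ_2 - Δ_1) = 27
Clamped end conditions give two more equations: 2h_0·M_0 + h_0·M_1 = 6(Δ_0 - g'(0)) = 39 and h_2·M_2 + 2h_2·M_3 = 6(g'(6) - Δ_2) = 24.
Solving the tridiagonal system: M_0 = 244/15, M_1 = -391/30, M_2 = 88/15, M_3 = 46/15.

16.2667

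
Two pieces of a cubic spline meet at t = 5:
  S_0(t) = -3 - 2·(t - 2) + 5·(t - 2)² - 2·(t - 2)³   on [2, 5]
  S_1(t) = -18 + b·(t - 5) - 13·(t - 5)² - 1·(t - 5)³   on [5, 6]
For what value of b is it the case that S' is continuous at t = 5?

S_0'(t) = -2 + 10·(t - 2) - 6·(t - 2)², so S_0'(5) = -26. On the right, S_1'(5) = b, so b = -26.

-26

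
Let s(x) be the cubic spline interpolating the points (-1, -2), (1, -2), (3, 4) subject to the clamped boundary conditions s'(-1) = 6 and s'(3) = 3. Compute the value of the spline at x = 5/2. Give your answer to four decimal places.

2.2188

With σ_i denoting the second derivative at x_i, h_i = 2, 2, and Δ_i = (y_(i+1) − y_i)/h_i = 0, 3:
  2·σ_0 + 8·σ_1 + 2·σ_2 = 6(Δ_1 - Δ_0) = 18
Clamped end conditions give two more equations: 2h_0·σ_0 + h_0·σ_1 = 6(Δ_0 - s'(-1)) = -36 and h_1·σ_1 + 2h_1·σ_2 = 6(s'(3) - Δ_1) = 0.
Forward elimination and back-substitution give σ_0 = -12, σ_1 = 6, σ_2 = -3.
On [1, 3], s(x) = -2 + 0·(x - 1) + 3·(x - 1)² - 3/4·(x - 1)³.
With (x - 1) = 3/2: s(5/2) = 71/32.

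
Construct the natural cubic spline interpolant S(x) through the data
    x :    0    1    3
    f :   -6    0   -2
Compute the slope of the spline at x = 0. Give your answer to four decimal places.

Let M_i = S''(x_i). Step sizes h_i = 1, 2; slopes of the chords Δ_i = (y_(i+1) - y_i)/h_i = 6, -1.
  1·M_0 + 6·M_1 + 2·M_2 = 6(Δ_1 - Δ_0) = -42
Natural end conditions: M_0 = M_2 = 0.
Solving the tridiagonal system: M_0 = 0, M_1 = -7, M_2 = 0.
On [0, 1], S'(x) = b_0 + 2c_0·x + 3d_0·x² with b_0 = Δ_0 - h_0(2M_0 + M_1)/6 = 43/6, c_0 = M_0/2 = 0, d_0 = (M_1 - M_0)/(6h_0) = -7/6. So S'(0) = 43/6.

7.1667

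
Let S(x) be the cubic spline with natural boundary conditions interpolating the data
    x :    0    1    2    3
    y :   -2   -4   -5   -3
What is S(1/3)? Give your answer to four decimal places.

-2.6864

With M_i denoting the second derivative at x_i, h_i = 1, 1, 1, and Δ_i = (y_(i+1) − y_i)/h_i = -2, -1, 2:
  1·M_0 + 4·M_1 + 1·M_2 = 6(Δ_1 - Δ_0) = 6
  1·M_1 + 4·M_2 + 1·M_3 = 6(Δ_2 - Δ_1) = 18
Natural end conditions: M_0 = M_3 = 0.
Forward elimination and back-substitution give M_0 = 0, M_1 = 2/5, M_2 = 22/5, M_3 = 0.
On [0, 1], S(x) = -2 - 31/15·x + 0·x² + 1/15·x³.
With x = 1/3: S(1/3) = -1088/405.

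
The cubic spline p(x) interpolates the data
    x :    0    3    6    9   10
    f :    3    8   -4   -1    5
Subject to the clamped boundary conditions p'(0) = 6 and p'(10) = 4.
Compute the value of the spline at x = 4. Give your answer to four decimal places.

4.4904

Write M_i for p''(x_i). With h_i = 3, 3, 3, 1 and divided differences Δ_i = 5/3, -4, 1, 6, the continuity of p' gives the tridiagonal system
  3·M_0 + 12·M_1 + 3·M_2 = 6(Δ_1 - Δ_0) = -34
  3·M_1 + 12·M_2 + 3·M_3 = 6(Δ_2 - Δ_1) = 30
  3·M_2 + 8·M_3 + 1·M_4 = 6(Δ_3 - Δ_2) = 30
Clamped end conditions give two more equations: 2h_0·M_0 + h_0·M_1 = 6(Δ_0 - p'(0)) = -26 and h_3·M_3 + 2h_3·M_4 = 6(p'(10) - Δ_3) = -12.
Solving: M_0 = -263/87, M_1 = -76/29, M_2 = 63/29, M_3 = 114/29, M_4 = -231/29.
On [3, 6], p(x) = 8 - 143/58·(x - 3) - 38/29·(x - 3)² + 139/522·(x - 3)³.
With (x - 3) = 1: p(4) = 1172/261.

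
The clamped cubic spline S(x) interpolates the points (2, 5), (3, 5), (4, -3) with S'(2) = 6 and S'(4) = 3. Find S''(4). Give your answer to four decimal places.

43.5000

With M_i denoting the second derivative at x_i, h_i = 1, 1, and Δ_i = (y_(i+1) − y_i)/h_i = 0, -8:
  1·M_0 + 4·M_1 + 1·M_2 = 6(Δ_1 - Δ_0) = -48
Clamped end conditions give two more equations: 2h_0·M_0 + h_0·M_1 = 6(Δ_0 - S'(2)) = -36 and h_1·M_1 + 2h_1·M_2 = 6(S'(4) - Δ_1) = 66.
Solving the tridiagonal system: M_0 = -15/2, M_1 = -21, M_2 = 87/2.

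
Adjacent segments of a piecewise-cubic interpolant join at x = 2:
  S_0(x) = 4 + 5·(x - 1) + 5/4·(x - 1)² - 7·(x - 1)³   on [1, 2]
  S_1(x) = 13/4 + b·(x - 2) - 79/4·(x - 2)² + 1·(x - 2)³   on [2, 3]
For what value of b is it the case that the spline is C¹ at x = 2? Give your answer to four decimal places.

S_0'(x) = 5 + 5/2·(x - 1) - 21·(x - 1)², so S_0'(2) = -27/2. On the right, S_1'(2) = b, so b = -27/2.

-13.5000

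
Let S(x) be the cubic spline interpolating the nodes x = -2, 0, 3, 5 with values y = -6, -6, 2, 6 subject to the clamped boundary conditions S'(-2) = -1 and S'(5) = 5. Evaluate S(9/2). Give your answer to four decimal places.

Write M_i for S''(x_i). With h_i = 2, 3, 2 and divided differences Δ_i = 0, 8/3, 2, the continuity of S' gives the tridiagonal system
  2·M_0 + 10·M_1 + 3·M_2 = 6(Δ_1 - Δ_0) = 16
  3·M_1 + 10·M_2 + 2·M_3 = 6(Δ_2 - Δ_1) = -4
Clamped end conditions give two more equations: 2h_0·M_0 + h_0·M_1 = 6(Δ_0 - S'(-2)) = 6 and h_2·M_2 + 2h_2·M_3 = 6(S'(5) - Δ_2) = 18.
Forward elimination and back-substitution give M_0 = 5/12, M_1 = 13/6, M_2 = -13/6, M_3 = 67/12.
On [3, 5], S(x) = 2 + 19/12·(x - 3) - 13/12·(x - 3)² + 31/48·(x - 3)³.
With (x - 3) = 3/2: S(9/2) = 527/128.

4.1172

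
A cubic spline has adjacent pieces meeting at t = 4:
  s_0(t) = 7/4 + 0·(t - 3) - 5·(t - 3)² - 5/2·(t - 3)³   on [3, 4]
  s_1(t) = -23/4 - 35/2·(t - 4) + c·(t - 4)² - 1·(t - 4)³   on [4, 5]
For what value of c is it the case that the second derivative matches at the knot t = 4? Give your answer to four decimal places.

s_0''(t) = -10 - 15·(t - 3), so s_0''(4) = -25. On the right, s_1''(4) = 2c, so c = -25/2.

-12.5000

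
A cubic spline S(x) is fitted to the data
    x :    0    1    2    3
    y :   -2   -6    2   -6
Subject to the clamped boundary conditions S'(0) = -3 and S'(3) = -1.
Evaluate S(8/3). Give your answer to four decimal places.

-3.8321

Put M_i = S'' at the i-th knot. Here h = (1, 1, 1) and Δ = (-4, 8, -8), so the interior equations h_(i-1)·M_(i-1) + 2(h_(i-1)+h_i)·M_i + h_i·M_(i+1) = 6(Δ_i − Δ_(i-1)) read
  1·M_0 + 4·M_1 + 1·M_2 = 6(Δ_1 - Δ_0) = 72
  1·M_1 + 4·M_2 + 1·M_3 = 6(Δ_2 - Δ_1) = -96
Clamped end conditions give two more equations: 2h_0·M_0 + h_0·M_1 = 6(Δ_0 - S'(0)) = -6 and h_2·M_2 + 2h_2·M_3 = 6(S'(3) - Δ_2) = 42.
Solving: M_0 = -298/15, M_1 = 506/15, M_2 = -646/15, M_3 = 638/15.
On [2, 3], S(x) = 2 - 11/15·(x - 2) - 323/15·(x - 2)² + 214/15·(x - 2)³.
With (x - 2) = 2/3: S(8/3) = -1552/405.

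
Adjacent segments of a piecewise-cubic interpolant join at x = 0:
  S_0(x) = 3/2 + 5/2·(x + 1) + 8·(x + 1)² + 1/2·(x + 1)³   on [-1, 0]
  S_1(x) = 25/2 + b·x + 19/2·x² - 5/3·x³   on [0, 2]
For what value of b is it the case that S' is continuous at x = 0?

S_0'(x) = 5/2 + 16·(x + 1) + 3/2·(x + 1)², so S_0'(0) = 20. On the right, S_1'(0) = b, so b = 20.

20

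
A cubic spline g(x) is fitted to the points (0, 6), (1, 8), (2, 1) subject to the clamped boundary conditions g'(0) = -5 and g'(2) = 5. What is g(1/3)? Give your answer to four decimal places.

6.0556

Put σ_i = g'' at the i-th knot. Here h = (1, 1) and Δ = (2, -7), so the interior equations h_(i-1)·σ_(i-1) + 2(h_(i-1)+h_i)·σ_i + h_i·σ_(i+1) = 6(Δ_i − Δ_(i-1)) read
  1·σ_0 + 4·σ_1 + 1·σ_2 = 6(Δ_1 - Δ_0) = -54
Clamped end conditions give two more equations: 2h_0·σ_0 + h_0·σ_1 = 6(Δ_0 - g'(0)) = 42 and h_1·σ_1 + 2h_1·σ_2 = 6(g'(2) - Δ_1) = 72.
Solving the tridiagonal system: σ_0 = 79/2, σ_1 = -37, σ_2 = 109/2.
On [0, 1], g(x) = 6 - 5·x + 79/4·x² - 51/4·x³.
With x = 1/3: g(1/3) = 109/18.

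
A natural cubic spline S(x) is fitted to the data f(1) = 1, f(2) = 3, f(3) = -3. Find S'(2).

-2

Let M_i = S''(x_i). Step sizes h_i = 1, 1; slopes of the chords Δ_i = (y_(i+1) - y_i)/h_i = 2, -6.
  1·M_0 + 4·M_1 + 1·M_2 = 6(Δ_1 - Δ_0) = -48
Natural end conditions: M_0 = M_2 = 0.
Hence M_0 = 0, M_1 = -12, M_2 = 0.
On [2, 3], S'(x) = b_1 + 2c_1·(x - 2) + 3d_1·(x - 2)² with b_1 = Δ_1 - h_1(2M_1 + M_2)/6 = -2, c_1 = M_1/2 = -6, d_1 = (M_2 - M_1)/(6h_1) = 2. So S'(2) = -2.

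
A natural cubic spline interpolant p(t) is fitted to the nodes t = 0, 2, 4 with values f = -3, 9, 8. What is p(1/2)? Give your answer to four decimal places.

Let σ_i = p''(x_i). Step sizes h_i = 2, 2; slopes of the chords Δ_i = (y_(i+1) - y_i)/h_i = 6, -1/2.
  2·σ_0 + 8·σ_1 + 2·σ_2 = 6(Δ_1 - Δ_0) = -39
Natural end conditions: σ_0 = σ_2 = 0.
Solving the tridiagonal system: σ_0 = 0, σ_1 = -39/8, σ_2 = 0.
On [0, 2], p(t) = -3 + 61/8·t + 0·t² - 13/32·t³.
With t = 1/2: p(1/2) = 195/256.

0.7617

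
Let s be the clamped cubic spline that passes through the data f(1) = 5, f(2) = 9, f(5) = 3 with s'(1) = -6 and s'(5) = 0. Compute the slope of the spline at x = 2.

6

Let m_i = s''(x_i). Step sizes h_i = 1, 3; slopes of the chords Δ_i = (y_(i+1) - y_i)/h_i = 4, -2.
  1·m_0 + 8·m_1 + 3·m_2 = 6(Δ_1 - Δ_0) = -36
Clamped end conditions give two more equations: 2h_0·m_0 + h_0·m_1 = 6(Δ_0 - s'(1)) = 60 and h_1·m_1 + 2h_1·m_2 = 6(s'(5) - Δ_1) = 12.
Hence m_0 = 36, m_1 = -12, m_2 = 8.
On [2, 5], s'(x) = b_1 + 2c_1·(x - 2) + 3d_1·(x - 2)² with b_1 = Δ_1 - h_1(2m_1 + m_2)/6 = 6, c_1 = m_1/2 = -6, d_1 = (m_2 - m_1)/(6h_1) = 10/9. So s'(2) = 6.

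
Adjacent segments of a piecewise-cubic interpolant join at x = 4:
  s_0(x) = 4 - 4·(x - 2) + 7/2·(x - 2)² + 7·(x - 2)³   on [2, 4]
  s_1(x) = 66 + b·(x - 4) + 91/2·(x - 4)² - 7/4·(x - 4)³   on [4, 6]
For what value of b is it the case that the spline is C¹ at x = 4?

s_0'(x) = -4 + 7·(x - 2) + 21·(x - 2)², so s_0'(4) = 94. On the right, s_1'(4) = b, so b = 94.

94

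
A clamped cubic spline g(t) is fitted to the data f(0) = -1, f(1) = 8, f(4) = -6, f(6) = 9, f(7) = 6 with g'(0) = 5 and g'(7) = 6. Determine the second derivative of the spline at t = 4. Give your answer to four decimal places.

Let σ_i = g''(x_i). Step sizes h_i = 1, 3, 2, 1; slopes of the chords Δ_i = (y_(i+1) - y_i)/h_i = 9, -14/3, 15/2, -3.
  1·σ_0 + 8·σ_1 + 3·σ_2 = 6(Δ_1 - Δ_0) = -82
  3·σ_1 + 10·σ_2 + 2·σ_3 = 6(Δ_2 - Δ_1) = 73
  2·σ_2 + 6·σ_3 + 1·σ_4 = 6(Δ_3 - Δ_2) = -63
Clamped end conditions give two more equations: 2h_0·σ_0 + h_0·σ_1 = 6(Δ_0 - g'(0)) = 24 and h_3·σ_3 + 2h_3·σ_4 = 6(g'(7) - Δ_3) = 54.
Solving: σ_0 = 3229/148, σ_1 = -1453/74, σ_2 = 7883/444, σ_3 = -2533/111, σ_4 = 8527/222.

17.7545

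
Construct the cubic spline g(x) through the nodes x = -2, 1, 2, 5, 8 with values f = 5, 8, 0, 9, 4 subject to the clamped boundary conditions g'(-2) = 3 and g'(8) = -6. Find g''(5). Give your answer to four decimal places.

-4.6038

Put m_i = g'' at the i-th knot. Here h = (3, 1, 3, 3) and Δ = (1, -8, 3, -5/3), so the interior equations h_(i-1)·m_(i-1) + 2(h_(i-1)+h_i)·m_i + h_i·m_(i+1) = 6(Δ_i − Δ_(i-1)) read
  3·m_0 + 8·m_1 + 1·m_2 = 6(Δ_1 - Δ_0) = -54
  1·m_1 + 8·m_2 + 3·m_3 = 6(Δ_2 - Δ_1) = 66
  3·m_2 + 12·m_3 + 3·m_4 = 6(Δ_3 - Δ_2) = -28
Clamped end conditions give two more equations: 2h_0·m_0 + h_0·m_1 = 6(Δ_0 - g'(-2)) = -12 and h_3·m_3 + 2h_3·m_4 = 6(g'(8) - Δ_3) = -26.
Solving the tridiagonal system: m_0 = 135/53, m_1 = -482/53, m_2 = 589/53, m_3 = -244/53, m_4 = -323/159.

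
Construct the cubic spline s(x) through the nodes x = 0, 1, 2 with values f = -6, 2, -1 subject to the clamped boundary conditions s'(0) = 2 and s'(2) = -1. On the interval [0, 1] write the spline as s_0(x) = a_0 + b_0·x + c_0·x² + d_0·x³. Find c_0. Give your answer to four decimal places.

Put M_i = s'' at the i-th knot. Here h = (1, 1) and Δ = (8, -3), so the interior equations h_(i-1)·M_(i-1) + 2(h_(i-1)+h_i)·M_i + h_i·M_(i+1) = 6(Δ_i − Δ_(i-1)) read
  1·M_0 + 4·M_1 + 1·M_2 = 6(Δ_1 - Δ_0) = -66
Clamped end conditions give two more equations: 2h_0·M_0 + h_0·M_1 = 6(Δ_0 - s'(0)) = 36 and h_1·M_1 + 2h_1·M_2 = 6(s'(2) - Δ_1) = 12.
Forward elimination and back-substitution give M_0 = 33, M_1 = -30, M_2 = 21.
On [0, 1], with s_0(x) = a_0 + b_0·x + c_0·x² + d_0·x³: c_0 = M_0/2 = 33/2, d_0 = (M_1 - M_0)/(6h_0) = -21/2, b_0 = Δ_0 - h_0(2M_0 + M_1)/6 = 2.

16.5000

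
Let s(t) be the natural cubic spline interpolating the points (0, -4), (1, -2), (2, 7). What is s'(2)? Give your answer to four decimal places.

With σ_i denoting the second derivative at x_i, h_i = 1, 1, and Δ_i = (y_(i+1) − y_i)/h_i = 2, 9:
  1·σ_0 + 4·σ_1 + 1·σ_2 = 6(Δ_1 - Δ_0) = 42
Natural end conditions: σ_0 = σ_2 = 0.
Hence σ_0 = 0, σ_1 = 21/2, σ_2 = 0.
On [1, 2], s'(t) = b_1 + 2c_1·(t - 1) + 3d_1·(t - 1)² with b_1 = Δ_1 - h_1(2σ_1 + σ_2)/6 = 11/2, c_1 = σ_1/2 = 21/4, d_1 = (σ_2 - σ_1)/(6h_1) = -7/4. So s'(2) = 43/4.

10.7500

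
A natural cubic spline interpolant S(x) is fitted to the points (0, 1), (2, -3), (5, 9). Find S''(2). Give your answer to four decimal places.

Write m_i for S''(x_i). With h_i = 2, 3 and divided differences Δ_i = -2, 4, the continuity of S' gives the tridiagonal system
  2·m_0 + 10·m_1 + 3·m_2 = 6(Δ_1 - Δ_0) = 36
Natural end conditions: m_0 = m_2 = 0.
Hence m_0 = 0, m_1 = 18/5, m_2 = 0.

3.6000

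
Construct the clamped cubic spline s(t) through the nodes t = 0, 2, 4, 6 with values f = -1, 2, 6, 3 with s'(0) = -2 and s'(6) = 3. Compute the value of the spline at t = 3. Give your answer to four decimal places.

5.1667

Write m_i for s''(x_i). With h_i = 2, 2, 2 and divided differences Δ_i = 3/2, 2, -3/2, the continuity of s' gives the tridiagonal system
  2·m_0 + 8·m_1 + 2·m_2 = 6(Δ_1 - Δ_0) = 3
  2·m_1 + 8·m_2 + 2·m_3 = 6(Δ_2 - Δ_1) = -21
Clamped end conditions give two more equations: 2h_0·m_0 + h_0·m_1 = 6(Δ_0 - s'(0)) = 21 and h_2·m_2 + 2h_2·m_3 = 6(s'(6) - Δ_2) = 27.
Solving: m_0 = 76/15, m_1 = 11/30, m_2 = -151/30, m_3 = 139/15.
On [2, 4], s(t) = 2 + 103/30·(t - 2) + 11/60·(t - 2)² - 9/20·(t - 2)³.
With (t - 2) = 1: s(3) = 31/6.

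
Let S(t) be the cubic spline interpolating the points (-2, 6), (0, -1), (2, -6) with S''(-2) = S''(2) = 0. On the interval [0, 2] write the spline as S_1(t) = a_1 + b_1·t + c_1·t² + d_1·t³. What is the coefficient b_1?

With m_i denoting the second derivative at x_i, h_i = 2, 2, and Δ_i = (y_(i+1) − y_i)/h_i = -7/2, -5/2:
  2·m_0 + 8·m_1 + 2·m_2 = 6(Δ_1 - Δ_0) = 6
Natural end conditions: m_0 = m_2 = 0.
Forward elimination and back-substitution give m_0 = 0, m_1 = 3/4, m_2 = 0.
On [0, 2], with S_1(t) = a_1 + b_1·t + c_1·t² + d_1·t³: c_1 = m_1/2 = 3/8, d_1 = (m_2 - m_1)/(6h_1) = -1/16, b_1 = Δ_1 - h_1(2m_1 + m_2)/6 = -3.

-3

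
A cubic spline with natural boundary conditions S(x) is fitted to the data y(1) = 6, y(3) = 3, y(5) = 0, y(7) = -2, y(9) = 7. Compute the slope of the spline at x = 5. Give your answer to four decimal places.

-1.9375

Let M_i = S''(x_i). Step sizes h_i = 2, 2, 2, 2; slopes of the chords Δ_i = (y_(i+1) - y_i)/h_i = -3/2, -3/2, -1, 9/2.
  2·M_0 + 8·M_1 + 2·M_2 = 6(Δ_1 - Δ_0) = 0
  2·M_1 + 8·M_2 + 2·M_3 = 6(Δ_2 - Δ_1) = 3
  2·M_2 + 8·M_3 + 2·M_4 = 6(Δ_3 - Δ_2) = 33
Natural end conditions: M_0 = M_4 = 0.
Hence M_0 = 0, M_1 = 3/16, M_2 = -3/4, M_3 = 69/16, M_4 = 0.
On [5, 7], S'(x) = b_2 + 2c_2·(x - 5) + 3d_2·(x - 5)² with b_2 = Δ_2 - h_2(2M_2 + M_3)/6 = -31/16, c_2 = M_2/2 = -3/8, d_2 = (M_3 - M_2)/(6h_2) = 27/64. So S'(5) = -31/16.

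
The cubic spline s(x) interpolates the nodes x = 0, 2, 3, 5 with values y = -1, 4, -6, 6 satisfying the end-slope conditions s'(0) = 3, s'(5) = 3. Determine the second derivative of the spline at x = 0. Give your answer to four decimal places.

Let M_i = s''(x_i). Step sizes h_i = 2, 1, 2; slopes of the chords Δ_i = (y_(i+1) - y_i)/h_i = 5/2, -10, 6.
  2·M_0 + 6·M_1 + 1·M_2 = 6(Δ_1 - Δ_0) = -75
  1·M_1 + 6·M_2 + 2·M_3 = 6(Δ_2 - Δ_1) = 96
Clamped end conditions give two more equations: 2h_0·M_0 + h_0·M_1 = 6(Δ_0 - s'(0)) = -3 and h_2·M_2 + 2h_2·M_3 = 6(s'(5) - Δ_2) = -18.
Hence M_0 = 291/32, M_1 = -315/16, M_2 = 399/16, M_3 = -543/32.

9.0938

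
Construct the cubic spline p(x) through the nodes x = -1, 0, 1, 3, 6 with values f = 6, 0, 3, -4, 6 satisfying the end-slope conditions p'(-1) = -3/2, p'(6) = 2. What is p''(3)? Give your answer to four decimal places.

Let σ_i = p''(x_i). Step sizes h_i = 1, 1, 2, 3; slopes of the chords Δ_i = (y_(i+1) - y_i)/h_i = -6, 3, -7/2, 10/3.
  1·σ_0 + 4·σ_1 + 1·σ_2 = 6(Δ_1 - Δ_0) = 54
  1·σ_1 + 6·σ_2 + 2·σ_3 = 6(Δ_2 - Δ_1) = -39
  2·σ_2 + 10·σ_3 + 3·σ_4 = 6(Δ_3 - Δ_2) = 41
Clamped end conditions give two more equations: 2h_0·σ_0 + h_0·σ_1 = 6(Δ_0 - p'(-1)) = -27 and h_3·σ_3 + 2h_3·σ_4 = 6(p'(6) - Δ_3) = -8.
Forward elimination and back-substitution give σ_0 = -1301/52, σ_1 = 599/26, σ_2 = -683/52, σ_3 = 109/13, σ_4 = -431/78.

8.3846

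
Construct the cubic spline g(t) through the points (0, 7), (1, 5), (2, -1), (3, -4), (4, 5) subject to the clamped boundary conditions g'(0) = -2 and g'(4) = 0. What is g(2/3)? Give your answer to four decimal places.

Put M_i = g'' at the i-th knot. Here h = (1, 1, 1, 1) and Δ = (-2, -6, -3, 9), so the interior equations h_(i-1)·M_(i-1) + 2(h_(i-1)+h_i)·M_i + h_i·M_(i+1) = 6(Δ_i − Δ_(i-1)) read
  1·M_0 + 4·M_1 + 1·M_2 = 6(Δ_1 - Δ_0) = -24
  1·M_1 + 4·M_2 + 1·M_3 = 6(Δ_2 - Δ_1) = 18
  1·M_2 + 4·M_3 + 1·M_4 = 6(Δ_3 - Δ_2) = 72
Clamped end conditions give two more equations: 2h_0·M_0 + h_0·M_1 = 6(Δ_0 - g'(0)) = 0 and h_3·M_3 + 2h_3·M_4 = 6(g'(4) - Δ_3) = -54.
Hence M_0 = 23/7, M_1 = -46/7, M_2 = -1, M_3 = 200/7, M_4 = -289/7.
On [0, 1], g(t) = 7 - 2·t + 23/14·t² - 23/14·t³.
With t = 2/3: g(2/3) = 1117/189.

5.9101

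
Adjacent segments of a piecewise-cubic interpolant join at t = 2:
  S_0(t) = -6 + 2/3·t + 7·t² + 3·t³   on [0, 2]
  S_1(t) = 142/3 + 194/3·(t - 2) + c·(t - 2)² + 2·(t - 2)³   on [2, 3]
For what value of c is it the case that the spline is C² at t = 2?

S_0''(t) = 14 + 18·t, so S_0''(2) = 50. On the right, S_1''(2) = 2c, so c = 25.

25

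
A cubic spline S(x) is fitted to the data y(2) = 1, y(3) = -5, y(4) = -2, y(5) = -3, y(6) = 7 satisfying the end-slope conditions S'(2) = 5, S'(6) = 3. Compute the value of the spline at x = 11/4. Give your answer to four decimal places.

-3.3008

Let M_i = S''(x_i). Step sizes h_i = 1, 1, 1, 1; slopes of the chords Δ_i = (y_(i+1) - y_i)/h_i = -6, 3, -1, 10.
  1·M_0 + 4·M_1 + 1·M_2 = 6(Δ_1 - Δ_0) = 54
  1·M_1 + 4·M_2 + 1·M_3 = 6(Δ_2 - Δ_1) = -24
  1·M_2 + 4·M_3 + 1·M_4 = 6(Δ_3 - Δ_2) = 66
Clamped end conditions give two more equations: 2h_0·M_0 + h_0·M_1 = 6(Δ_0 - S'(2)) = -66 and h_3·M_3 + 2h_3·M_4 = 6(S'(6) - Δ_3) = -42.
Hence M_0 = -97/2, M_1 = 31, M_2 = -43/2, M_3 = 31, M_4 = -73/2.
On [2, 3], S(x) = 1 + 5·(x - 2) - 97/4·(x - 2)² + 53/4·(x - 2)³.
With (x - 2) = 3/4: S(11/4) = -845/256.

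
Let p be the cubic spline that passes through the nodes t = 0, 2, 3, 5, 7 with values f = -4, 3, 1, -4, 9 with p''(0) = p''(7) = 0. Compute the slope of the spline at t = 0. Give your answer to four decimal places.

5.2188

Put M_i = p'' at the i-th knot. Here h = (2, 1, 2, 2) and Δ = (7/2, -2, -5/2, 13/2), so the interior equations h_(i-1)·M_(i-1) + 2(h_(i-1)+h_i)·M_i + h_i·M_(i+1) = 6(Δ_i − Δ_(i-1)) read
  2·M_0 + 6·M_1 + 1·M_2 = 6(Δ_1 - Δ_0) = -33
  1·M_1 + 6·M_2 + 2·M_3 = 6(Δ_2 - Δ_1) = -3
  2·M_2 + 8·M_3 + 2·M_4 = 6(Δ_3 - Δ_2) = 54
Natural end conditions: M_0 = M_4 = 0.
Solving: M_0 = 0, M_1 = -165/32, M_2 = -33/16, M_3 = 465/64, M_4 = 0.
On [0, 2], p'(t) = b_0 + 2c_0·t + 3d_0·t² with b_0 = Δ_0 - h_0(2M_0 + M_1)/6 = 167/32, c_0 = M_0/2 = 0, d_0 = (M_1 - M_0)/(6h_0) = -55/128. So p'(0) = 167/32.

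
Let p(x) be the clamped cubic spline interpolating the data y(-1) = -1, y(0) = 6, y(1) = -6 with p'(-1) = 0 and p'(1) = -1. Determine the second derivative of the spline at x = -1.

Write σ_i for p''(x_i). With h_i = 1, 1 and divided differences Δ_i = 7, -12, the continuity of p' gives the tridiagonal system
  1·σ_0 + 4·σ_1 + 1·σ_2 = 6(Δ_1 - Δ_0) = -114
Clamped end conditions give two more equations: 2h_0·σ_0 + h_0·σ_1 = 6(Δ_0 - p'(-1)) = 42 and h_1·σ_1 + 2h_1·σ_2 = 6(p'(1) - Δ_1) = 66.
Solving: σ_0 = 49, σ_1 = -56, σ_2 = 61.

49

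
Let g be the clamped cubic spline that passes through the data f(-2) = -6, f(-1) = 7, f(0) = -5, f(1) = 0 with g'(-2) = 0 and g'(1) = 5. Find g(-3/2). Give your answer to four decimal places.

0.1833

Write M_i for g''(x_i). With h_i = 1, 1, 1 and divided differences Δ_i = 13, -12, 5, the continuity of g' gives the tridiagonal system
  1·M_0 + 4·M_1 + 1·M_2 = 6(Δ_1 - Δ_0) = -150
  1·M_1 + 4·M_2 + 1·M_3 = 6(Δ_2 - Δ_1) = 102
Clamped end conditions give two more equations: 2h_0·M_0 + h_0·M_1 = 6(Δ_0 - g'(-2)) = 78 and h_2·M_2 + 2h_2·M_3 = 6(g'(1) - Δ_2) = 0.
Hence M_0 = 1094/15, M_1 = -1018/15, M_2 = 728/15, M_3 = -364/15.
On [-2, -1], g(t) = -6 + 0·(t + 2) + 547/15·(t + 2)² - 352/15·(t + 2)³.
With (t + 2) = 1/2: g(-3/2) = 11/60.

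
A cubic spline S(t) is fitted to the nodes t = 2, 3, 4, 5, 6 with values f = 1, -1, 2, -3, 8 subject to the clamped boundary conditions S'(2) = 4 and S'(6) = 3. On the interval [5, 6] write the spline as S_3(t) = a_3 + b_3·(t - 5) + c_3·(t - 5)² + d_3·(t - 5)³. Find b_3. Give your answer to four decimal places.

Let M_i = S''(x_i). Step sizes h_i = 1, 1, 1, 1; slopes of the chords Δ_i = (y_(i+1) - y_i)/h_i = -2, 3, -5, 11.
  1·M_0 + 4·M_1 + 1·M_2 = 6(Δ_1 - Δ_0) = 30
  1·M_1 + 4·M_2 + 1·M_3 = 6(Δ_2 - Δ_1) = -48
  1·M_2 + 4·M_3 + 1·M_4 = 6(Δ_3 - Δ_2) = 96
Clamped end conditions give two more equations: 2h_0·M_0 + h_0·M_1 = 6(Δ_0 - S'(2)) = -36 and h_3·M_3 + 2h_3·M_4 = 6(S'(6) - Δ_3) = -48.
Solving: M_0 = -202/7, M_1 = 152/7, M_2 = -28, M_3 = 296/7, M_4 = -316/7.
On [5, 6], with S_3(t) = a_3 + b_3·(t - 5) + c_3·(t - 5)² + d_3·(t - 5)³: c_3 = M_3/2 = 148/7, d_3 = (M_4 - M_3)/(6h_3) = -102/7, b_3 = Δ_3 - h_3(2M_3 + M_4)/6 = 31/7.

4.4286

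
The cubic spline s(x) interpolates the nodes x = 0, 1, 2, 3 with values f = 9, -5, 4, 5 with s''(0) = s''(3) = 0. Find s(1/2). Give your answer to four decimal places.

Let M_i = s''(x_i). Step sizes h_i = 1, 1, 1; slopes of the chords Δ_i = (y_(i+1) - y_i)/h_i = -14, 9, 1.
  1·M_0 + 4·M_1 + 1·M_2 = 6(Δ_1 - Δ_0) = 138
  1·M_1 + 4·M_2 + 1·M_3 = 6(Δ_2 - Δ_1) = -48
Natural end conditions: M_0 = M_3 = 0.
Solving: M_0 = 0, M_1 = 40, M_2 = -22, M_3 = 0.
On [0, 1], s(x) = 9 - 62/3·x + 0·x² + 20/3·x³.
With x = 1/2: s(1/2) = -1/2.

-0.5000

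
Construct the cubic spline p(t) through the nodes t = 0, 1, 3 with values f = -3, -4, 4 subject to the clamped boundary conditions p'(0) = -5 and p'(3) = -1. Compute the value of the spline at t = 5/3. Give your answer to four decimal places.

With M_i denoting the second derivative at x_i, h_i = 1, 2, and Δ_i = (y_(i+1) − y_i)/h_i = -1, 4:
  1·M_0 + 6·M_1 + 2·M_2 = 6(Δ_1 - Δ_0) = 30
Clamped end conditions give two more equations: 2h_0·M_0 + h_0·M_1 = 6(Δ_0 - p'(0)) = 24 and h_1·M_1 + 2h_1·M_2 = 6(p'(3) - Δ_1) = -30.
Solving the tridiagonal system: M_0 = 25/3, M_1 = 22/3, M_2 = -67/6.
On [1, 3], p(t) = -4 + 17/6·(t - 1) + 11/3·(t - 1)² - 37/24·(t - 1)³.
With (t - 1) = 2/3: p(5/3) = -76/81.

-0.9383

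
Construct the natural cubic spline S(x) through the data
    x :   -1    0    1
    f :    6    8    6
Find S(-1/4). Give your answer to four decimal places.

With σ_i denoting the second derivative at x_i, h_i = 1, 1, and Δ_i = (y_(i+1) − y_i)/h_i = 2, -2:
  1·σ_0 + 4·σ_1 + 1·σ_2 = 6(Δ_1 - Δ_0) = -24
Natural end conditions: σ_0 = σ_2 = 0.
Solving the tridiagonal system: σ_0 = 0, σ_1 = -6, σ_2 = 0.
On [-1, 0], S(x) = 6 + 3·(x + 1) + 0·(x + 1)² - 1·(x + 1)³.
With (x + 1) = 3/4: S(-1/4) = 501/64.

7.8281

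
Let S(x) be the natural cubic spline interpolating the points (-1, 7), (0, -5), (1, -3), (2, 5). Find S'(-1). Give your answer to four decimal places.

-15.3333

Put M_i = S'' at the i-th knot. Here h = (1, 1, 1) and Δ = (-12, 2, 8), so the interior equations h_(i-1)·M_(i-1) + 2(h_(i-1)+h_i)·M_i + h_i·M_(i+1) = 6(Δ_i − Δ_(i-1)) read
  1·M_0 + 4·M_1 + 1·M_2 = 6(Δ_1 - Δ_0) = 84
  1·M_1 + 4·M_2 + 1·M_3 = 6(Δ_2 - Δ_1) = 36
Natural end conditions: M_0 = M_3 = 0.
Forward elimination and back-substitution give M_0 = 0, M_1 = 20, M_2 = 4, M_3 = 0.
On [-1, 0], S'(x) = b_0 + 2c_0·(x + 1) + 3d_0·(x + 1)² with b_0 = Δ_0 - h_0(2M_0 + M_1)/6 = -46/3, c_0 = M_0/2 = 0, d_0 = (M_1 - M_0)/(6h_0) = 10/3. So S'(-1) = -46/3.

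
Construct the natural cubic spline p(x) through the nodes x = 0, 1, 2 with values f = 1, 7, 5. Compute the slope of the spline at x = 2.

Write σ_i for p''(x_i). With h_i = 1, 1 and divided differences Δ_i = 6, -2, the continuity of p' gives the tridiagonal system
  1·σ_0 + 4·σ_1 + 1·σ_2 = 6(Δ_1 - Δ_0) = -48
Natural end conditions: σ_0 = σ_2 = 0.
Hence σ_0 = 0, σ_1 = -12, σ_2 = 0.
On [1, 2], p'(x) = b_1 + 2c_1·(x - 1) + 3d_1·(x - 1)² with b_1 = Δ_1 - h_1(2σ_1 + σ_2)/6 = 2, c_1 = σ_1/2 = -6, d_1 = (σ_2 - σ_1)/(6h_1) = 2. So p'(2) = -4.

-4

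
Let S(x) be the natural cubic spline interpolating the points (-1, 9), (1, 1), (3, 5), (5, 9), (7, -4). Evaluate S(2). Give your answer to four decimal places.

1.7746

Let M_i = S''(x_i). Step sizes h_i = 2, 2, 2, 2; slopes of the chords Δ_i = (y_(i+1) - y_i)/h_i = -4, 2, 2, -13/2.
  2·M_0 + 8·M_1 + 2·M_2 = 6(Δ_1 - Δ_0) = 36
  2·M_1 + 8·M_2 + 2·M_3 = 6(Δ_2 - Δ_1) = 0
  2·M_2 + 8·M_3 + 2·M_4 = 6(Δ_3 - Δ_2) = -51
Natural end conditions: M_0 = M_4 = 0.
Hence M_0 = 0, M_1 = 489/112, M_2 = 15/28, M_3 = -729/112, M_4 = 0.
On [1, 3], S(x) = 1 - 61/56·(x - 1) + 489/224·(x - 1)² - 143/448·(x - 1)³.
With (x - 1) = 1: S(2) = 795/448.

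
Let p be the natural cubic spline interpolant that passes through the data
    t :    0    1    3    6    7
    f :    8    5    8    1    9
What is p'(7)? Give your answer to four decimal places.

9.7124

Let m_i = p''(x_i). Step sizes h_i = 1, 2, 3, 1; slopes of the chords Δ_i = (y_(i+1) - y_i)/h_i = -3, 3/2, -7/3, 8.
  1·m_0 + 6·m_1 + 2·m_2 = 6(Δ_1 - Δ_0) = 27
  2·m_1 + 10·m_2 + 3·m_3 = 6(Δ_2 - Δ_1) = -23
  3·m_2 + 8·m_3 + 1·m_4 = 6(Δ_3 - Δ_2) = 62
Natural end conditions: m_0 = m_4 = 0.
Solving the tridiagonal system: m_0 = 0, m_1 = 2657/394, m_2 = -1326/197, m_3 = 2024/197, m_4 = 0.
On [6, 7], p'(t) = b_3 + 2c_3·(t - 6) + 3d_3·(t - 6)² with b_3 = Δ_3 - h_3(2m_3 + m_4)/6 = 2704/591, c_3 = m_3/2 = 1012/197, d_3 = (m_4 - m_3)/(6h_3) = -1012/591. So p'(7) = 5740/591.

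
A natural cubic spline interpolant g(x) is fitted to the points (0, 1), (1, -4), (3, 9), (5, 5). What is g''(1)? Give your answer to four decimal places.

14.8636

With σ_i denoting the second derivative at x_i, h_i = 1, 2, 2, and Δ_i = (y_(i+1) − y_i)/h_i = -5, 13/2, -2:
  1·σ_0 + 6·σ_1 + 2·σ_2 = 6(Δ_1 - Δ_0) = 69
  2·σ_1 + 8·σ_2 + 2·σ_3 = 6(Δ_2 - Δ_1) = -51
Natural end conditions: σ_0 = σ_3 = 0.
Forward elimination and back-substitution give σ_0 = 0, σ_1 = 327/22, σ_2 = -111/11, σ_3 = 0.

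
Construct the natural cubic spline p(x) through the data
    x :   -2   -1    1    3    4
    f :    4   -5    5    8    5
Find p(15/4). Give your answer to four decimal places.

Write σ_i for p''(x_i). With h_i = 1, 2, 2, 1 and divided differences Δ_i = -9, 5, 3/2, -3, the continuity of p' gives the tridiagonal system
  1·σ_0 + 6·σ_1 + 2·σ_2 = 6(Δ_1 - Δ_0) = 84
  2·σ_1 + 8·σ_2 + 2·σ_3 = 6(Δ_2 - Δ_1) = -21
  2·σ_2 + 6·σ_3 + 1·σ_4 = 6(Δ_3 - Δ_2) = -27
Natural end conditions: σ_0 = σ_4 = 0.
Solving: σ_0 = 0, σ_1 = 16, σ_2 = -6, σ_3 = -5/2, σ_4 = 0.
On [3, 4], p(x) = 8 - 13/6·(x - 3) - 5/4·(x - 3)² + 5/12·(x - 3)³.
With (x - 3) = 3/4: p(15/4) = 1497/256.

5.8477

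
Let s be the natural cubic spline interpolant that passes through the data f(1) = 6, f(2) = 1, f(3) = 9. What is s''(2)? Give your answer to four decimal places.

Write M_i for s''(x_i). With h_i = 1, 1 and divided differences Δ_i = -5, 8, the continuity of s' gives the tridiagonal system
  1·M_0 + 4·M_1 + 1·M_2 = 6(Δ_1 - Δ_0) = 78
Natural end conditions: M_0 = M_2 = 0.
Hence M_0 = 0, M_1 = 39/2, M_2 = 0.

19.5000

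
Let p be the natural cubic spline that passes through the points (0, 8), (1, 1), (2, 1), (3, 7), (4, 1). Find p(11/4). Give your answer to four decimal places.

6.1688

Write σ_i for p''(x_i). With h_i = 1, 1, 1, 1 and divided differences Δ_i = -7, 0, 6, -6, the continuity of p' gives the tridiagonal system
  1·σ_0 + 4·σ_1 + 1·σ_2 = 6(Δ_1 - Δ_0) = 42
  1·σ_1 + 4·σ_2 + 1·σ_3 = 6(Δ_2 - Δ_1) = 36
  1·σ_2 + 4·σ_3 + 1·σ_4 = 6(Δ_3 - Δ_2) = -72
Natural end conditions: σ_0 = σ_4 = 0.
Solving: σ_0 = 0, σ_1 = 207/28, σ_2 = 87/7, σ_3 = -591/28, σ_4 = 0.
On [2, 3], p(x) = 1 + 43/8·(x - 2) + 87/14·(x - 2)² - 313/56·(x - 2)³.
With (x - 2) = 3/4: p(11/4) = 22109/3584.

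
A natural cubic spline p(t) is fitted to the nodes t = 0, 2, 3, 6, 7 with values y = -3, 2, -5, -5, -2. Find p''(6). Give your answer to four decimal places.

-0.2516

Put M_i = p'' at the i-th knot. Here h = (2, 1, 3, 1) and Δ = (5/2, -7, 0, 3), so the interior equations h_(i-1)·M_(i-1) + 2(h_(i-1)+h_i)·M_i + h_i·M_(i+1) = 6(Δ_i − Δ_(i-1)) read
  2·M_0 + 6·M_1 + 1·M_2 = 6(Δ_1 - Δ_0) = -57
  1·M_1 + 8·M_2 + 3·M_3 = 6(Δ_2 - Δ_1) = 42
  3·M_2 + 8·M_3 + 1·M_4 = 6(Δ_3 - Δ_2) = 18
Natural end conditions: M_0 = M_4 = 0.
Solving: M_0 = 0, M_1 = -3417/322, M_2 = 1074/161, M_3 = -81/322, M_4 = 0.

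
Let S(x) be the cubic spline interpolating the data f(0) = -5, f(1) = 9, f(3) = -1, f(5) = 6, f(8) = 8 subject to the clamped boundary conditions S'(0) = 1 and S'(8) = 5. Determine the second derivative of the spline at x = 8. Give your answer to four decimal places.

Put σ_i = S'' at the i-th knot. Here h = (1, 2, 2, 3) and Δ = (14, -5, 7/2, 2/3), so the interior equations h_(i-1)·σ_(i-1) + 2(h_(i-1)+h_i)·σ_i + h_i·σ_(i+1) = 6(Δ_i − Δ_(i-1)) read
  1·σ_0 + 6·σ_1 + 2·σ_2 = 6(Δ_1 - Δ_0) = -114
  2·σ_1 + 8·σ_2 + 2·σ_3 = 6(Δ_2 - Δ_1) = 51
  2·σ_2 + 10·σ_3 + 3·σ_4 = 6(Δ_3 - Δ_2) = -17
Clamped end conditions give two more equations: 2h_0·σ_0 + h_0·σ_1 = 6(Δ_0 - S'(0)) = 78 and h_3·σ_3 + 2h_3·σ_4 = 6(S'(8) - Δ_3) = 26.
Solving: σ_0 = 11861/212, σ_1 = -3593/106, σ_2 = 7087/424, σ_3 = -791/106, σ_4 = 5129/636.

8.0645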